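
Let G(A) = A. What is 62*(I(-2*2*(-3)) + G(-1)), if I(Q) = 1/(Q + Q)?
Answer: -713/12 ≈ -59.417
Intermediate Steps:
I(Q) = 1/(2*Q)
62*(I(-2*2*(-3)) + G(-1)) = 62*(1/(2*((-2*2*(-3)))) - 1) = 62*(1/(2*((-4*(-3)))) - 1) = 62*((½)/12 - 1) = 62*((½)*(1/12) - 1) = 62*(1/24 - 1) = 62*(-23/24) = -713/12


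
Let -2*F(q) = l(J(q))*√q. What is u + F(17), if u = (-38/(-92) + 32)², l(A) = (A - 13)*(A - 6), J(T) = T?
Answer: 2223081/2116 - 22*√17 ≈ 959.90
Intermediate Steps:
l(A) = (-13 + A)*(-6 + A)
F(q) = -√q*(78 + q² - 19*q)/2 (F(q) = -(78 + q² - 19*q)*√q/2 = -√q*(78 + q² - 19*q)/2)
u = 2223081/2116 (u = (-38*(-1/92) + 32)² = (19/46 + 32)² = (1491/46)² = 2223081/2116 ≈ 1050.6)
u + F(17) = 2223081/2116 + √17*(-78 - 1*17² + 19*17)/2 = 2223081/2116 + √17*(-78 - 1*289 + 323)/2 = 2223081/2116 + √17*(-78 - 289 + 323)/2 = 2223081/2116 + (½)*√17*(-44) = 2223081/2116 - 22*√17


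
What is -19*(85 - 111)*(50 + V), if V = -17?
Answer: 16302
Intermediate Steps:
-19*(85 - 111)*(50 + V) = -19*(85 - 111)*(50 - 17) = -(-494)*33 = -19*(-858) = 16302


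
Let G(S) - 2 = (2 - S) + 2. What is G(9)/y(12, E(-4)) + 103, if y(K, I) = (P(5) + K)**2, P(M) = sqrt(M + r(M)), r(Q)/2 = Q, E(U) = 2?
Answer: 190394/1849 + 8*sqrt(15)/1849 ≈ 102.99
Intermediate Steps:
r(Q) = 2*Q
P(M) = sqrt(3)*sqrt(M) (P(M) = sqrt(M + 2*M) = sqrt(3*M) = sqrt(3)*sqrt(M))
y(K, I) = (K + sqrt(15))**2 (y(K, I) = (sqrt(3)*sqrt(5) + K)**2 = (sqrt(15) + K)**2 = (K + sqrt(15))**2)
G(S) = 6 - S (G(S) = 2 + ((2 - S) + 2) = 2 + (4 - S) = 6 - S)
G(9)/y(12, E(-4)) + 103 = (6 - 1*9)/((12 + sqrt(15))**2) + 103 = (6 - 9)/(12 + sqrt(15))**2 + 103 = -3/(12 + sqrt(15))**2 + 103 = 103 - 3/(12 + sqrt(15))**2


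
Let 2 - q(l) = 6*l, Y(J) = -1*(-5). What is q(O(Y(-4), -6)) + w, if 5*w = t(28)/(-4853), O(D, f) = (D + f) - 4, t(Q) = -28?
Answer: 776508/24265 ≈ 32.001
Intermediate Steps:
Y(J) = 5
O(D, f) = -4 + D + f
w = 28/24265 (w = (-28/(-4853))/5 = (-28*(-1/4853))/5 = (⅕)*(28/4853) = 28/24265 ≈ 0.0011539)
q(l) = 2 - 6*l
q(O(Y(-4), -6)) + w = (2 - 6*(-4 + 5 - 6)) + 28/24265 = (2 - 6*(-5)) + 28/24265 = (2 + 30) + 28/24265 = 32 + 28/24265 = 776508/24265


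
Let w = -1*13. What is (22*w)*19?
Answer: -5434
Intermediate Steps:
w = -13
(22*w)*19 = (22*(-13))*19 = -286*19 = -5434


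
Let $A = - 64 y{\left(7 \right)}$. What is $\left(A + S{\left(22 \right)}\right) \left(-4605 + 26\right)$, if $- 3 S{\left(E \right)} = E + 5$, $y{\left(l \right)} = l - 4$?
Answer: $920379$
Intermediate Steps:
$y{\left(l \right)} = -4 + l$
$S{\left(E \right)} = - \frac{5}{3} - \frac{E}{3}$ ($S{\left(E \right)} = - \frac{E + 5}{3} = - \frac{5 + E}{3} = - \frac{5}{3} - \frac{E}{3}$)
$A = -192$ ($A = - 64 \left(-4 + 7\right) = \left(-64\right) 3 = -192$)
$\left(A + S{\left(22 \right)}\right) \left(-4605 + 26\right) = \left(-192 - 9\right) \left(-4605 + 26\right) = \left(-192 - 9\right) \left(-4579\right) = \left(-201\right) \left(-4579\right) = 920379$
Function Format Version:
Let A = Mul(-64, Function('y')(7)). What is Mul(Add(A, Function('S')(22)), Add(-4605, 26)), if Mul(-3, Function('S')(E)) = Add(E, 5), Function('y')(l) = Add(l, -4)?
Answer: 920379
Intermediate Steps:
Function('y')(l) = Add(-4, l)
Function('S')(E) = Add(Rational(-5, 3), Mul(Rational(-1, 3), E)) (Function('S')(E) = Mul(Rational(-1, 3), Add(E, 5)) = Mul(Rational(-1, 3), Add(5, E)) = Add(Rational(-5, 3), Mul(Rational(-1, 3), E)))
A = -192 (A = Mul(-64, Add(-4, 7)) = Mul(-64, 3) = -192)
Mul(Add(A, Function('S')(22)), Add(-4605, 26)) = Mul(Add(-192, Add(Rational(-5, 3), Mul(Rational(-1, 3), 22))), Add(-4605, 26)) = Mul(Add(-192, Add(Rational(-5, 3), Rational(-22, 3))), -4579) = Mul(Add(-192, -9), -4579) = Mul(-201, -4579) = 920379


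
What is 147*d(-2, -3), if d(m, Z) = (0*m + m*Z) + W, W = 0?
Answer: 882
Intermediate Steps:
d(m, Z) = Z*m (d(m, Z) = (0*m + m*Z) + 0 = (0 + Z*m) + 0 = Z*m + 0 = Z*m)
147*d(-2, -3) = 147*(-3*(-2)) = 147*6 = 882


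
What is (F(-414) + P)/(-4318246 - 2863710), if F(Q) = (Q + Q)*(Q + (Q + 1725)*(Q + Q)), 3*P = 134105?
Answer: -2697564353/21545868 ≈ -125.20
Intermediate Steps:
P = 134105/3 (P = (1/3)*134105 = 134105/3 ≈ 44702.)
F(Q) = 2*Q*(Q + 2*Q*(1725 + Q)) (F(Q) = (2*Q)*(Q + (1725 + Q)*(2*Q)) = (2*Q)*(Q + 2*Q*(1725 + Q)) = 2*Q*(Q + 2*Q*(1725 + Q)))
(F(-414) + P)/(-4318246 - 2863710) = ((-414)**2*(6902 + 4*(-414)) + 134105/3)/(-4318246 - 2863710) = (171396*(6902 - 1656) + 134105/3)/(-7181956) = (171396*5246 + 134105/3)*(-1/7181956) = (899143416 + 134105/3)*(-1/7181956) = (2697564353/3)*(-1/7181956) = -2697564353/21545868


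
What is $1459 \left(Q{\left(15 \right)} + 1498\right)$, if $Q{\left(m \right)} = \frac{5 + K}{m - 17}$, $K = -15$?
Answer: $2192877$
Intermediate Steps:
$Q{\left(m \right)} = - \frac{10}{-17 + m}$ ($Q{\left(m \right)} = \frac{5 - 15}{m - 17} = - \frac{10}{-17 + m}$)
$1459 \left(Q{\left(15 \right)} + 1498\right) = 1459 \left(- \frac{10}{-17 + 15} + 1498\right) = 1459 \left(- \frac{10}{-2} + 1498\right) = 1459 \left(\left(-10\right) \left(- \frac{1}{2}\right) + 1498\right) = 1459 \left(5 + 1498\right) = 1459 \cdot 1503 = 2192877$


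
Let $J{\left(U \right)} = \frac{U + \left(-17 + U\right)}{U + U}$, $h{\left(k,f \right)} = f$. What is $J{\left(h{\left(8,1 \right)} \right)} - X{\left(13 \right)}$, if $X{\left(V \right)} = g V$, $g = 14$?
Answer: $- \frac{379}{2} \approx -189.5$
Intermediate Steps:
$X{\left(V \right)} = 14 V$
$J{\left(U \right)} = \frac{-17 + 2 U}{2 U}$
$J{\left(h{\left(8,1 \right)} \right)} - X{\left(13 \right)} = \frac{- \frac{17}{2} + 1}{1} - 14 \cdot 13 = 1 \left(- \frac{15}{2}\right) - 182 = - \frac{15}{2} - 182 = - \frac{379}{2}$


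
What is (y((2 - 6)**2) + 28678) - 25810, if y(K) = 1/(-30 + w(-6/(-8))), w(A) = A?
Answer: 335552/117 ≈ 2868.0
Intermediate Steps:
y(K) = -4/117 (y(K) = 1/(-30 - 6/(-8)) = 1/(-30 - 6*(-1/8)) = 1/(-30 + 3/4) = 1/(-117/4) = -4/117)
(y((2 - 6)**2) + 28678) - 25810 = (-4/117 + 28678) - 25810 = 3355322/117 - 25810 = 335552/117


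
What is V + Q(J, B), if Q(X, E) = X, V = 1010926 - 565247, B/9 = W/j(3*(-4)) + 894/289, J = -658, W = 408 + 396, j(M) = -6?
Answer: 445021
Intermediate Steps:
W = 804
B = -340488/289 (B = 9*(804/(-6) + 894/289) = 9*(804*(-1/6) + 894*(1/289)) = 9*(-134 + 894/289) = 9*(-37832/289) = -340488/289 ≈ -1178.2)
V = 445679
V + Q(J, B) = 445679 - 658 = 445021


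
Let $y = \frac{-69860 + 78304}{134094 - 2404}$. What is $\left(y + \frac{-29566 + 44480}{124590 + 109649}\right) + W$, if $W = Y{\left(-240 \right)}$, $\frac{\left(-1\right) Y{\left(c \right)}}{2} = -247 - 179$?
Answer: $\frac{13142764815048}{15423466955} \approx 852.13$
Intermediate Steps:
$Y{\left(c \right)} = 852$ ($Y{\left(c \right)} = - 2 \left(-247 - 179\right) = \left(-2\right) \left(-426\right) = 852$)
$W = 852$
$y = \frac{4222}{65845}$ ($y = \frac{8444}{131690} = 8444 \cdot \frac{1}{131690} = \frac{4222}{65845} \approx 0.06412$)
$\left(y + \frac{-29566 + 44480}{124590 + 109649}\right) + W = \left(\frac{4222}{65845} + \frac{-29566 + 44480}{124590 + 109649}\right) + 852 = \left(\frac{4222}{65845} + \frac{14914}{234239}\right) + 852 = \frac{1970969388}{15423466955} + 852 = \frac{13142764815048}{15423466955}$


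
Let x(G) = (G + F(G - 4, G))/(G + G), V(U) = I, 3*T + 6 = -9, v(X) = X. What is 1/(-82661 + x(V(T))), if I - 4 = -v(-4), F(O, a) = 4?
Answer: -4/330641 ≈ -1.2098e-5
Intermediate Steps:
T = -5 (T = -2 + (⅓)*(-9) = -2 - 3 = -5)
I = 8 (I = 4 - 1*(-4) = 4 + 4 = 8)
V(U) = 8
x(G) = (4 + G)/(2*G) (x(G) = (G + 4)/(G + G) = (4 + G)/((2*G)) = (4 + G)*(1/(2*G)) = (4 + G)/(2*G))
1/(-82661 + x(V(T))) = 1/(-82661 + (½)*(4 + 8)/8) = 1/(-82661 + (½)*(⅛)*12) = 1/(-82661 + ¾) = 1/(-330641/4) = -4/330641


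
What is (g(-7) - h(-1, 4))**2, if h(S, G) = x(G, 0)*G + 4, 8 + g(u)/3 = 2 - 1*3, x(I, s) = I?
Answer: 2209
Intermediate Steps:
g(u) = -27 (g(u) = -24 + 3*(2 - 1*3) = -24 + 3*(2 - 3) = -24 + 3*(-1) = -24 - 3 = -27)
h(S, G) = 4 + G**2 (h(S, G) = G*G + 4 = G**2 + 4 = 4 + G**2)
(g(-7) - h(-1, 4))**2 = (-27 - (4 + 4**2))**2 = (-27 - (4 + 16))**2 = (-27 - 1*20)**2 = (-27 - 20)**2 = (-47)**2 = 2209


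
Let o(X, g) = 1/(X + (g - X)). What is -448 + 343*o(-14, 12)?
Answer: -5033/12 ≈ -419.42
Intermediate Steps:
o(X, g) = 1/g
-448 + 343*o(-14, 12) = -448 + 343/12 = -5033/12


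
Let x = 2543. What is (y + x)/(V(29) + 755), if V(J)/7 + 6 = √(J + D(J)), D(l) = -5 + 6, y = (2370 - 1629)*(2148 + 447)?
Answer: 1372837294/506899 - 13478066*√30/506899 ≈ 2562.7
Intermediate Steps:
y = 1922895 (y = 741*2595 = 1922895)
D(l) = 1
V(J) = -42 + 7*√(1 + J) (V(J) = -42 + 7*√(J + 1) = -42 + 7*√(1 + J))
(y + x)/(V(29) + 755) = (1922895 + 2543)/((-42 + 7*√(1 + 29)) + 755) = 1925438/((-42 + 7*√30) + 755) = 1925438/(713 + 7*√30)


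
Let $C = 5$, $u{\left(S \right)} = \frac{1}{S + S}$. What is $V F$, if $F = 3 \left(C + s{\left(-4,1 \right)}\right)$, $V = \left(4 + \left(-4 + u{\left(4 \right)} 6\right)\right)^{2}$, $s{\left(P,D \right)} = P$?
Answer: $\frac{27}{16} \approx 1.6875$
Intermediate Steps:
$u{\left(S \right)} = \frac{1}{2 S}$
$V = \frac{9}{16}$ ($V = \left(4 - \left(4 - \frac{1}{2 \cdot 4} \cdot 6\right)\right)^{2} = \left(4 - \left(4 - \frac{1}{2} \cdot \frac{1}{4} \cdot 6\right)\right)^{2} = \left(4 + \left(-4 + \frac{1}{8} \cdot 6\right)\right)^{2} = \left(4 + \left(-4 + \frac{3}{4}\right)\right)^{2} = \left(4 - \frac{13}{4}\right)^{2} = \left(\frac{3}{4}\right)^{2} = \frac{9}{16} \approx 0.5625$)
$F = 3$ ($F = 3 \left(5 - 4\right) = 3 \cdot 1 = 3$)
$V F = \frac{9}{16} \cdot 3 = \frac{27}{16}$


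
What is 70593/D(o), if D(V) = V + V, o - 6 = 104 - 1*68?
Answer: 23531/28 ≈ 840.39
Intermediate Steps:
o = 42 (o = 6 + (104 - 1*68) = 6 + (104 - 68) = 6 + 36 = 42)
D(V) = 2*V
70593/D(o) = 70593/((2*42)) = 70593/84 = 70593*(1/84) = 23531/28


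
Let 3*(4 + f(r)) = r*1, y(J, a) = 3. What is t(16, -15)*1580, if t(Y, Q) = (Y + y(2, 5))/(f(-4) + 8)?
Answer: 22515/2 ≈ 11258.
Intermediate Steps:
f(r) = -4 + r/3 (f(r) = -4 + (r*1)/3 = -4 + r/3)
t(Y, Q) = 9/8 + 3*Y/8 (t(Y, Q) = (Y + 3)/((-4 + (⅓)*(-4)) + 8) = (3 + Y)/((-4 - 4/3) + 8) = (3 + Y)/(-16/3 + 8) = (3 + Y)/(8/3) = (3 + Y)*(3/8) = 9/8 + 3*Y/8)
t(16, -15)*1580 = (9/8 + (3/8)*16)*1580 = (9/8 + 6)*1580 = (57/8)*1580 = 22515/2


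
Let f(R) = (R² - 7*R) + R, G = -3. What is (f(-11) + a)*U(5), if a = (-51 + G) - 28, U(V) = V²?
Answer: 2625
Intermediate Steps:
a = -82 (a = (-51 - 3) - 28 = -54 - 28 = -82)
f(R) = R² - 6*R
(f(-11) + a)*U(5) = (-11*(-6 - 11) - 82)*5² = (-11*(-17) - 82)*25 = (187 - 82)*25 = 105*25 = 2625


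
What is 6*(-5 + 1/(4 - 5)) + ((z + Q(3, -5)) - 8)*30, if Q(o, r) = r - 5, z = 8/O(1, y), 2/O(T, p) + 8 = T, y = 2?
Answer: -1416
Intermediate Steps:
O(T, p) = 2/(-8 + T)
z = -28 (z = 8/((2/(-8 + 1))) = 8/((2/(-7))) = 8/((2*(-⅐))) = 8/(-2/7) = 8*(-7/2) = -28)
Q(o, r) = -5 + r
6*(-5 + 1/(4 - 5)) + ((z + Q(3, -5)) - 8)*30 = 6*(-5 + 1/(4 - 5)) + ((-28 + (-5 - 5)) - 8)*30 = 6*(-5 + 1/(-1)) + ((-28 - 10) - 8)*30 = 6*(-5 - 1) + (-38 - 8)*30 = 6*(-6) - 46*30 = -36 - 1380 = -1416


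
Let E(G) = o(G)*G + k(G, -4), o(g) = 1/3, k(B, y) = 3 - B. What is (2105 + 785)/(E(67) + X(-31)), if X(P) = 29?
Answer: -4335/19 ≈ -228.16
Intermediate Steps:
o(g) = ⅓
E(G) = 3 - 2*G/3 (E(G) = G/3 + (3 - G) = 3 - 2*G/3)
(2105 + 785)/(E(67) + X(-31)) = (2105 + 785)/((3 - ⅔*67) + 29) = 2890/((3 - 134/3) + 29) = 2890/(-125/3 + 29) = 2890/(-38/3) = 2890*(-3/38) = -4335/19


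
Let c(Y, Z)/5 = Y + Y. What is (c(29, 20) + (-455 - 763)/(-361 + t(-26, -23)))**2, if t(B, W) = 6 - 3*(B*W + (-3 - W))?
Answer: 411943181584/4879681 ≈ 84420.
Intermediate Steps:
t(B, W) = 15 + 3*W - 3*B*W (t(B, W) = 6 - 3*(-3 - W + B*W) = 6 + (9 + 3*W - 3*B*W) = 15 + 3*W - 3*B*W)
c(Y, Z) = 10*Y (c(Y, Z) = 5*(Y + Y) = 5*(2*Y) = 10*Y)
(c(29, 20) + (-455 - 763)/(-361 + t(-26, -23)))**2 = (10*29 + (-455 - 763)/(-361 + (15 + 3*(-23) - 3*(-26)*(-23))))**2 = (290 - 1218/(-361 + (15 - 69 - 1794)))**2 = (290 - 1218/(-361 - 1848))**2 = (290 - 1218/(-2209))**2 = (290 - 1218*(-1/2209))**2 = (290 + 1218/2209)**2 = (641828/2209)**2 = 411943181584/4879681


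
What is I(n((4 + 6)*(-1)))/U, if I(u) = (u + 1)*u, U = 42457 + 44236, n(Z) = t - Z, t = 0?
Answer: 110/86693 ≈ 0.0012688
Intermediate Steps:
n(Z) = -Z (n(Z) = 0 - Z = -Z)
U = 86693
I(u) = u*(1 + u) (I(u) = (1 + u)*u = u*(1 + u))
I(n((4 + 6)*(-1)))/U = ((-(4 + 6)*(-1))*(1 - (4 + 6)*(-1)))/86693 = ((-10*(-1))*(1 - 10*(-1)))*(1/86693) = ((-1*(-10))*(1 - 1*(-10)))*(1/86693) = (10*(1 + 10))*(1/86693) = (10*11)*(1/86693) = 110*(1/86693) = 110/86693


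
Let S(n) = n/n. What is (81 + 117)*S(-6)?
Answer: 198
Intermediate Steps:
S(n) = 1
(81 + 117)*S(-6) = (81 + 117)*1 = 198*1 = 198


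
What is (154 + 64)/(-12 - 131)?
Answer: -218/143 ≈ -1.5245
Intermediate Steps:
(154 + 64)/(-12 - 131) = 218/(-143) = -1/143*218 = -218/143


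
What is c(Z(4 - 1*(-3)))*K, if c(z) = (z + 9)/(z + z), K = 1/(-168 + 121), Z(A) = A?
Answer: -8/329 ≈ -0.024316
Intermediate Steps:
K = -1/47 (K = 1/(-47) = -1/47 ≈ -0.021277)
c(z) = (9 + z)/(2*z) (c(z) = (9 + z)/((2*z)) = (9 + z)*(1/(2*z)) = (9 + z)/(2*z))
c(Z(4 - 1*(-3)))*K = ((9 + (4 - 1*(-3)))/(2*(4 - 1*(-3))))*(-1/47) = ((9 + (4 + 3))/(2*(4 + 3)))*(-1/47) = ((½)*(9 + 7)/7)*(-1/47) = ((½)*(⅐)*16)*(-1/47) = (8/7)*(-1/47) = -8/329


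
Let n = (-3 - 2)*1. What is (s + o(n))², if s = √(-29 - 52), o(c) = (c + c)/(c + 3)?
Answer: -56 + 90*I ≈ -56.0 + 90.0*I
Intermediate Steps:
n = -5 (n = -5*1 = -5)
o(c) = 2*c/(3 + c) (o(c) = (2*c)/(3 + c) = 2*c/(3 + c))
s = 9*I (s = √(-81) = 9*I ≈ 9.0*I)
(s + o(n))² = (9*I + 2*(-5)/(3 - 5))² = (9*I + 2*(-5)/(-2))² = (9*I + 2*(-5)*(-½))² = (9*I + 5)² = (5 + 9*I)²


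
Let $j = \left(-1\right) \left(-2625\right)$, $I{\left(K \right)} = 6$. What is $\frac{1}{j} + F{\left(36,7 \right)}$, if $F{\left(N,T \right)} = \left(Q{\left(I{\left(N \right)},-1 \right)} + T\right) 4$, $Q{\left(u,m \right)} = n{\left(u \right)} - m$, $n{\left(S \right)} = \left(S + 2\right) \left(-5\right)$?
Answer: $- \frac{335999}{2625} \approx -128.0$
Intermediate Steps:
$n{\left(S \right)} = -10 - 5 S$ ($n{\left(S \right)} = \left(2 + S\right) \left(-5\right) = -10 - 5 S$)
$Q{\left(u,m \right)} = -10 - m - 5 u$ ($Q{\left(u,m \right)} = \left(-10 - 5 u\right) - m = -10 - m - 5 u$)
$j = 2625$
$F{\left(N,T \right)} = -156 + 4 T$ ($F{\left(N,T \right)} = \left(\left(-10 - -1 - 30\right) + T\right) 4 = \left(\left(-10 + 1 - 30\right) + T\right) 4 = \left(-39 + T\right) 4 = -156 + 4 T$)
$\frac{1}{j} + F{\left(36,7 \right)} = \frac{1}{2625} + \left(-156 + 4 \cdot 7\right) = \frac{1}{2625} + \left(-156 + 28\right) = \frac{1}{2625} - 128 = - \frac{335999}{2625}$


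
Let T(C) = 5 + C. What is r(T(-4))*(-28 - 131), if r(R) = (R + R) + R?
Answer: -477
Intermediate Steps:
r(R) = 3*R (r(R) = 2*R + R = 3*R)
r(T(-4))*(-28 - 131) = (3*(5 - 4))*(-28 - 131) = (3*1)*(-159) = 3*(-159) = -477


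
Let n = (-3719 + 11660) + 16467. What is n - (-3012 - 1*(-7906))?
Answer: 19514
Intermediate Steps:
n = 24408 (n = 7941 + 16467 = 24408)
n - (-3012 - 1*(-7906)) = 24408 - (-3012 - 1*(-7906)) = 24408 - (-3012 + 7906) = 24408 - 1*4894 = 24408 - 4894 = 19514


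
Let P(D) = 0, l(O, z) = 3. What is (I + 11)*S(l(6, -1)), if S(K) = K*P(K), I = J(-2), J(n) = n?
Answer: 0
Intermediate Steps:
I = -2
S(K) = 0 (S(K) = K*0 = 0)
(I + 11)*S(l(6, -1)) = (-2 + 11)*0 = 9*0 = 0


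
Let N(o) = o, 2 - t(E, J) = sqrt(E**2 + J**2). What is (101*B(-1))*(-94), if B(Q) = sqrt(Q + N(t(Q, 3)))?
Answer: -9494*sqrt(1 - sqrt(10)) ≈ -13961.0*I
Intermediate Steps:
t(E, J) = 2 - sqrt(E**2 + J**2)
B(Q) = sqrt(2 + Q - sqrt(9 + Q**2)) (B(Q) = sqrt(Q + (2 - sqrt(Q**2 + 3**2))) = sqrt(Q + (2 - sqrt(Q**2 + 9))) = sqrt(Q + (2 - sqrt(9 + Q**2))) = sqrt(2 + Q - sqrt(9 + Q**2)))
(101*B(-1))*(-94) = (101*sqrt(2 - 1 - sqrt(9 + (-1)**2)))*(-94) = (101*sqrt(2 - 1 - sqrt(9 + 1)))*(-94) = (101*sqrt(2 - 1 - sqrt(10)))*(-94) = (101*sqrt(1 - sqrt(10)))*(-94) = -9494*sqrt(1 - sqrt(10))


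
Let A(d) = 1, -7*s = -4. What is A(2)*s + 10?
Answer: 74/7 ≈ 10.571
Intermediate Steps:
s = 4/7 (s = -⅐*(-4) = 4/7 ≈ 0.57143)
A(2)*s + 10 = 1*(4/7) + 10 = 4/7 + 10 = 74/7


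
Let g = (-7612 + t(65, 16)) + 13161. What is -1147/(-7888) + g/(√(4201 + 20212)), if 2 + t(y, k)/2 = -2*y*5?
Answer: 1147/7888 + 4245*√24413/24413 ≈ 27.314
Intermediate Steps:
t(y, k) = -4 - 20*y (t(y, k) = -4 + 2*(-2*y*5) = -4 + 2*(-10*y) = -4 - 20*y)
g = 4245 (g = (-7612 + (-4 - 20*65)) + 13161 = (-7612 + (-4 - 1300)) + 13161 = (-7612 - 1304) + 13161 = -8916 + 13161 = 4245)
-1147/(-7888) + g/(√(4201 + 20212)) = -1147/(-7888) + 4245/(√(4201 + 20212)) = -1147*(-1/7888) + 4245/(√24413) = 1147/7888 + 4245*(√24413/24413) = 1147/7888 + 4245*√24413/24413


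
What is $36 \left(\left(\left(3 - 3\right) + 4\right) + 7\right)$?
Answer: $396$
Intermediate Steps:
$36 \left(\left(\left(3 - 3\right) + 4\right) + 7\right) = 36 \left(\left(0 + 4\right) + 7\right) = 36 \left(4 + 7\right) = 36 \cdot 11 = 396$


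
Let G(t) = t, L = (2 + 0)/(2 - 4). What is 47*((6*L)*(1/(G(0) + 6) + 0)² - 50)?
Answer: -14147/6 ≈ -2357.8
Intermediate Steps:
L = -1 (L = 2/(-2) = 2*(-½) = -1)
47*((6*L)*(1/(G(0) + 6) + 0)² - 50) = 47*((6*(-1))*(1/(0 + 6) + 0)² - 50) = 47*(-6*(1/6 + 0)² - 50) = 47*(-6*(⅙ + 0)² - 50) = 47*(-6*(⅙)² - 50) = 47*(-6*1/36 - 50) = 47*(-⅙ - 50) = 47*(-301/6) = -14147/6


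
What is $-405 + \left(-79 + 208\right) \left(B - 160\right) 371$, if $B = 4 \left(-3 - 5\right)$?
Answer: $-9189333$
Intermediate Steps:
$B = -32$ ($B = 4 \left(-8\right) = -32$)
$-405 + \left(-79 + 208\right) \left(B - 160\right) 371 = -405 + \left(-79 + 208\right) \left(-32 - 160\right) 371 = -405 + 129 \left(-192\right) 371 = -405 - 9188928 = -9189333$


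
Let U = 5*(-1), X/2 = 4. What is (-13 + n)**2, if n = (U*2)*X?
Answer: 8649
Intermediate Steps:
X = 8 (X = 2*4 = 8)
U = -5
n = -80 (n = -5*2*8 = -10*8 = -80)
(-13 + n)**2 = (-13 - 80)**2 = (-93)**2 = 8649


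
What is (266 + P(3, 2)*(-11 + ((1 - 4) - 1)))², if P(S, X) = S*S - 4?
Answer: 36481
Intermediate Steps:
P(S, X) = -4 + S² (P(S, X) = S² - 4 = -4 + S²)
(266 + P(3, 2)*(-11 + ((1 - 4) - 1)))² = (266 + (-4 + 3²)*(-11 + ((1 - 4) - 1)))² = (266 + (-4 + 9)*(-11 + (-3 - 1)))² = (266 + 5*(-11 - 4))² = (266 + 5*(-15))² = (266 - 75)² = 191² = 36481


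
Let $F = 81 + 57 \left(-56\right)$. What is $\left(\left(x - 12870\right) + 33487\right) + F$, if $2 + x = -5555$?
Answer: $11949$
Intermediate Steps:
$x = -5557$ ($x = -2 - 5555 = -5557$)
$F = -3111$ ($F = 81 - 3192 = -3111$)
$\left(\left(x - 12870\right) + 33487\right) + F = \left(\left(-5557 - 12870\right) + 33487\right) - 3111 = \left(-18427 + 33487\right) - 3111 = 15060 - 3111 = 11949$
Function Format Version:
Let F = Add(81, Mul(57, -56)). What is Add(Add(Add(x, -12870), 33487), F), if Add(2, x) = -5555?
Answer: 11949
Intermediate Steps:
x = -5557 (x = Add(-2, -5555) = -5557)
F = -3111 (F = Add(81, -3192) = -3111)
Add(Add(Add(x, -12870), 33487), F) = Add(Add(Add(-5557, -12870), 33487), -3111) = Add(Add(-18427, 33487), -3111) = Add(15060, -3111) = 11949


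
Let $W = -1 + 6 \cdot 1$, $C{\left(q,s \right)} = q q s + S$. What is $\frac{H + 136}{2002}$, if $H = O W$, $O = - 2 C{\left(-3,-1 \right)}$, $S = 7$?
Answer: $\frac{6}{77} \approx 0.077922$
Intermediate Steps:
$C{\left(q,s \right)} = 7 + s q^{2}$ ($C{\left(q,s \right)} = q q s + 7 = q^{2} s + 7 = s q^{2} + 7 = 7 + s q^{2}$)
$W = 5$ ($W = -1 + 6 = 5$)
$O = 4$ ($O = - 2 \left(7 - \left(-3\right)^{2}\right) = - 2 \left(7 - 9\right) = \left(-2\right) \left(-2\right) = 4$)
$H = 20$ ($H = 4 \cdot 5 = 20$)
$\frac{H + 136}{2002} = \frac{20 + 136}{2002} = 156 \cdot \frac{1}{2002} = \frac{6}{77}$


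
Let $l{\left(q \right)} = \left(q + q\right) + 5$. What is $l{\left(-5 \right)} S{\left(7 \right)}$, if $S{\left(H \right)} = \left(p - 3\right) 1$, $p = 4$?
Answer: $-5$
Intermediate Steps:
$l{\left(q \right)} = 5 + 2 q$ ($l{\left(q \right)} = 2 q + 5 = 5 + 2 q$)
$S{\left(H \right)} = 1$ ($S{\left(H \right)} = \left(4 - 3\right) 1 = 1 \cdot 1 = 1$)
$l{\left(-5 \right)} S{\left(7 \right)} = \left(5 + 2 \left(-5\right)\right) 1 = \left(5 - 10\right) 1 = \left(-5\right) 1 = -5$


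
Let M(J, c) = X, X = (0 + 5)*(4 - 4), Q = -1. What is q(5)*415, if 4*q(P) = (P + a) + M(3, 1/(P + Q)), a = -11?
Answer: -1245/2 ≈ -622.50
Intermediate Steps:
X = 0 (X = 5*0 = 0)
M(J, c) = 0
q(P) = -11/4 + P/4 (q(P) = ((P - 11) + 0)/4 = ((-11 + P) + 0)/4 = (-11 + P)/4 = -11/4 + P/4)
q(5)*415 = (-11/4 + (¼)*5)*415 = (-11/4 + 5/4)*415 = -3/2*415 = -1245/2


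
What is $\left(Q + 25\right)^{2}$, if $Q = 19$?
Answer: $1936$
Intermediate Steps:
$\left(Q + 25\right)^{2} = \left(19 + 25\right)^{2} = 44^{2} = 1936$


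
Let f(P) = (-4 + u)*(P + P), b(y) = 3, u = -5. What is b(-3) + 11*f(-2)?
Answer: 399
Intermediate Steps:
f(P) = -18*P (f(P) = (-4 - 5)*(P + P) = -18*P)
b(-3) + 11*f(-2) = 3 + 11*(-18*(-2)) = 3 + 11*36 = 3 + 396 = 399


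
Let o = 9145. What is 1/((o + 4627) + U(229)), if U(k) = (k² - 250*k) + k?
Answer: 1/9192 ≈ 0.00010879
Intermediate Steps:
U(k) = k² - 249*k
1/((o + 4627) + U(229)) = 1/((9145 + 4627) + 229*(-249 + 229)) = 1/(13772 + 229*(-20)) = 1/(13772 - 4580) = 1/9192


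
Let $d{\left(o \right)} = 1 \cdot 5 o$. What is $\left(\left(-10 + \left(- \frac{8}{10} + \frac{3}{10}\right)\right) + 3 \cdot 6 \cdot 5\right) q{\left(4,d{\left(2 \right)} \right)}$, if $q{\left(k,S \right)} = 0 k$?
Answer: $0$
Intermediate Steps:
$d{\left(o \right)} = 5 o$
$q{\left(k,S \right)} = 0$
$\left(\left(-10 + \left(- \frac{8}{10} + \frac{3}{10}\right)\right) + 3 \cdot 6 \cdot 5\right) q{\left(4,d{\left(2 \right)} \right)} = \left(\left(-10 + \left(- \frac{8}{10} + \frac{3}{10}\right)\right) + 3 \cdot 6 \cdot 5\right) 0 = \left(\left(-10 + \left(\left(-8\right) \frac{1}{10} + 3 \cdot \frac{1}{10}\right)\right) + 18 \cdot 5\right) 0 = \left(\left(-10 + \left(- \frac{4}{5} + \frac{3}{10}\right)\right) + 90\right) 0 = \left(\left(-10 - \frac{1}{2}\right) + 90\right) 0 = \left(- \frac{21}{2} + 90\right) 0 = \frac{159}{2} \cdot 0 = 0$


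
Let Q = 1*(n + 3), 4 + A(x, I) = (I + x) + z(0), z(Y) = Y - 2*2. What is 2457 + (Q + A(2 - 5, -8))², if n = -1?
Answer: 2746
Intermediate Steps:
z(Y) = -4 + Y (z(Y) = Y - 4 = -4 + Y)
A(x, I) = -8 + I + x (A(x, I) = -4 + ((I + x) + (-4 + 0)) = -4 + ((I + x) - 4) = -4 + (-4 + I + x) = -8 + I + x)
Q = 2 (Q = 1*(-1 + 3) = 1*2 = 2)
2457 + (Q + A(2 - 5, -8))² = 2457 + (2 + (-8 - 8 + (2 - 5)))² = 2457 + (2 + (-8 - 8 - 3))² = 2457 + (2 - 19)² = 2457 + (-17)² = 2457 + 289 = 2746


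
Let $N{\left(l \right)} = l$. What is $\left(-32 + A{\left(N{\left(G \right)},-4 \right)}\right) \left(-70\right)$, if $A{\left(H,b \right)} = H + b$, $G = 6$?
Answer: $2100$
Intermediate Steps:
$\left(-32 + A{\left(N{\left(G \right)},-4 \right)}\right) \left(-70\right) = \left(-32 + \left(6 - 4\right)\right) \left(-70\right) = \left(-32 + 2\right) \left(-70\right) = \left(-30\right) \left(-70\right) = 2100$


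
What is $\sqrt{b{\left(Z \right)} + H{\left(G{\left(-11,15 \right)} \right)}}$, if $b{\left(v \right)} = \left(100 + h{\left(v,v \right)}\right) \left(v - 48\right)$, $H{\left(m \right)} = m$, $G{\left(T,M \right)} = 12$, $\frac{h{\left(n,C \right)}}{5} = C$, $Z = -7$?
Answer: $i \sqrt{3563} \approx 59.691 i$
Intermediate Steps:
$h{\left(n,C \right)} = 5 C$
$b{\left(v \right)} = \left(-48 + v\right) \left(100 + 5 v\right)$ ($b{\left(v \right)} = \left(100 + 5 v\right) \left(v - 48\right) = \left(100 + 5 v\right) \left(-48 + v\right) = \left(-48 + v\right) \left(100 + 5 v\right)$)
$\sqrt{b{\left(Z \right)} + H{\left(G{\left(-11,15 \right)} \right)}} = \sqrt{\left(-4800 - -980 + 5 \left(-7\right)^{2}\right) + 12} = \sqrt{\left(-4800 + 980 + 5 \cdot 49\right) + 12} = \sqrt{\left(-4800 + 980 + 245\right) + 12} = \sqrt{-3575 + 12} = \sqrt{-3563} = i \sqrt{3563}$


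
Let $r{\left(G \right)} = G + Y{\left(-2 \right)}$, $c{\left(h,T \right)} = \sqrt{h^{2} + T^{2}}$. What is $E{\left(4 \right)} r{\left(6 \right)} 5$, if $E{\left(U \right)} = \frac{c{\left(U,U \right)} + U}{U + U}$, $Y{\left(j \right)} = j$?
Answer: $10 + 10 \sqrt{2} \approx 24.142$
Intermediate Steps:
$c{\left(h,T \right)} = \sqrt{T^{2} + h^{2}}$
$E{\left(U \right)} = \frac{U + \sqrt{2} \sqrt{U^{2}}}{2 U}$ ($E{\left(U \right)} = \frac{\sqrt{U^{2} + U^{2}} + U}{U + U} = \frac{\sqrt{2 U^{2}} + U}{2 U} = \left(\sqrt{2} \sqrt{U^{2}} + U\right) \frac{1}{2 U} = \left(U + \sqrt{2} \sqrt{U^{2}}\right) \frac{1}{2 U} = \frac{U + \sqrt{2} \sqrt{U^{2}}}{2 U}$)
$r{\left(G \right)} = -2 + G$ ($r{\left(G \right)} = G - 2 = -2 + G$)
$E{\left(4 \right)} r{\left(6 \right)} 5 = \frac{4 + \sqrt{2} \sqrt{4^{2}}}{2 \cdot 4} \left(-2 + 6\right) 5 = \frac{1}{2} \cdot \frac{1}{4} \left(4 + \sqrt{2} \sqrt{16}\right) 4 \cdot 5 = \frac{1}{2} \cdot \frac{1}{4} \left(4 + \sqrt{2} \cdot 4\right) 4 \cdot 5 = \frac{1}{2} \cdot \frac{1}{4} \left(4 + 4 \sqrt{2}\right) 4 \cdot 5 = \left(\frac{1}{2} + \frac{\sqrt{2}}{2}\right) 4 \cdot 5 = \left(2 + 2 \sqrt{2}\right) 5 = 10 + 10 \sqrt{2}$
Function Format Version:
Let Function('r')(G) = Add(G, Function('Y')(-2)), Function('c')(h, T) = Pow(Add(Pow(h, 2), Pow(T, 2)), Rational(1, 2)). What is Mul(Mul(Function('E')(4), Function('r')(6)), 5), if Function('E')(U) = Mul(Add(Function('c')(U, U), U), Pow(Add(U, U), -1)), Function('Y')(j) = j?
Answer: Add(10, Mul(10, Pow(2, Rational(1, 2)))) ≈ 24.142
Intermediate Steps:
Function('c')(h, T) = Pow(Add(Pow(T, 2), Pow(h, 2)), Rational(1, 2))
Function('E')(U) = Mul(Rational(1, 2), Pow(U, -1), Add(U, Mul(Pow(2, Rational(1, 2)), Pow(Pow(U, 2), Rational(1, 2))))) (Function('E')(U) = Mul(Add(Pow(Add(Pow(U, 2), Pow(U, 2)), Rational(1, 2)), U), Pow(Add(U, U), -1)) = Mul(Add(Pow(Mul(2, Pow(U, 2)), Rational(1, 2)), U), Pow(Mul(2, U), -1)) = Mul(Add(Mul(Pow(2, Rational(1, 2)), Pow(Pow(U, 2), Rational(1, 2))), U), Mul(Rational(1, 2), Pow(U, -1))) = Mul(Add(U, Mul(Pow(2, Rational(1, 2)), Pow(Pow(U, 2), Rational(1, 2)))), Mul(Rational(1, 2), Pow(U, -1))) = Mul(Rational(1, 2), Pow(U, -1), Add(U, Mul(Pow(2, Rational(1, 2)), Pow(Pow(U, 2), Rational(1, 2))))))
Function('r')(G) = Add(-2, G) (Function('r')(G) = Add(G, -2) = Add(-2, G))
Mul(Mul(Function('E')(4), Function('r')(6)), 5) = Mul(Mul(Mul(Rational(1, 2), Pow(4, -1), Add(4, Mul(Pow(2, Rational(1, 2)), Pow(Pow(4, 2), Rational(1, 2))))), Add(-2, 6)), 5) = Mul(Mul(Mul(Rational(1, 2), Rational(1, 4), Add(4, Mul(Pow(2, Rational(1, 2)), Pow(16, Rational(1, 2))))), 4), 5) = Mul(Mul(Mul(Rational(1, 2), Rational(1, 4), Add(4, Mul(Pow(2, Rational(1, 2)), 4))), 4), 5) = Mul(Mul(Mul(Rational(1, 2), Rational(1, 4), Add(4, Mul(4, Pow(2, Rational(1, 2))))), 4), 5) = Mul(Mul(Add(Rational(1, 2), Mul(Rational(1, 2), Pow(2, Rational(1, 2)))), 4), 5) = Mul(Add(2, Mul(2, Pow(2, Rational(1, 2)))), 5) = Add(10, Mul(10, Pow(2, Rational(1, 2))))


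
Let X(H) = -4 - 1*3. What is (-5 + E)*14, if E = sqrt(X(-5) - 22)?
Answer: -70 + 14*I*sqrt(29) ≈ -70.0 + 75.392*I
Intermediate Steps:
X(H) = -7 (X(H) = -4 - 3 = -7)
E = I*sqrt(29) (E = sqrt(-7 - 22) = sqrt(-29) = I*sqrt(29) ≈ 5.3852*I)
(-5 + E)*14 = (-5 + I*sqrt(29))*14 = -70 + 14*I*sqrt(29)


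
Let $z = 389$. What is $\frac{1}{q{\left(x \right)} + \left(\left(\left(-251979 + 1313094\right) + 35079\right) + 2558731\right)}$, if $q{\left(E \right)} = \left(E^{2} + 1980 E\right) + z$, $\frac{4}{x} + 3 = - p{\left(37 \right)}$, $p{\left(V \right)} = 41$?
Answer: $\frac{121}{442271215} \approx 2.7359 \cdot 10^{-7}$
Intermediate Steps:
$x = - \frac{1}{11}$ ($x = \frac{4}{-3 - 41} = \frac{4}{-44} = 4 \left(- \frac{1}{44}\right) = - \frac{1}{11} \approx -0.090909$)
$q{\left(E \right)} = 389 + E^{2} + 1980 E$ ($q{\left(E \right)} = \left(E^{2} + 1980 E\right) + 389 = 389 + E^{2} + 1980 E$)
$\frac{1}{q{\left(x \right)} + \left(\left(\left(-251979 + 1313094\right) + 35079\right) + 2558731\right)} = \frac{1}{\left(389 + \left(- \frac{1}{11}\right)^{2} + 1980 \left(- \frac{1}{11}\right)\right) + \left(\left(\left(-251979 + 1313094\right) + 35079\right) + 2558731\right)} = \frac{1}{\left(389 + \frac{1}{121} - 180\right) + \left(\left(1061115 + 35079\right) + 2558731\right)} = \frac{1}{\frac{25290}{121} + \left(1096194 + 2558731\right)} = \frac{1}{\frac{25290}{121} + 3654925} = \frac{1}{\frac{442271215}{121}} = \frac{121}{442271215}$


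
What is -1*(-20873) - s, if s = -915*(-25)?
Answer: -2002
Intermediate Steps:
s = 22875
-1*(-20873) - s = -1*(-20873) - 1*22875 = 20873 - 22875 = -2002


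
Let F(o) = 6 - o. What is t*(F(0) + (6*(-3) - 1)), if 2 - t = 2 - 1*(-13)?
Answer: 169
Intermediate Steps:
t = -13 (t = 2 - (2 - 1*(-13)) = 2 - (2 + 13) = 2 - 1*15 = 2 - 15 = -13)
t*(F(0) + (6*(-3) - 1)) = -13*((6 - 1*0) + (6*(-3) - 1)) = -13*((6 + 0) + (-18 - 1)) = -13*(6 - 19) = -13*(-13) = 169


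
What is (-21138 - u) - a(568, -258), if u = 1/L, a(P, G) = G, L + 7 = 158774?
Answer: -3315054961/158767 ≈ -20880.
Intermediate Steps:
L = 158767 (L = -7 + 158774 = 158767)
u = 1/158767 ≈ 6.2985e-6
(-21138 - u) - a(568, -258) = (-21138 - 1*1/158767) - 1*(-258) = (-21138 - 1/158767) + 258 = -3356016847/158767 + 258 = -3315054961/158767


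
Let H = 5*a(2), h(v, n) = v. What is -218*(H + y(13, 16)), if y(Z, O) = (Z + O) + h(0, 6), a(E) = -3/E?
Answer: -4687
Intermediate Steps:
y(Z, O) = O + Z (y(Z, O) = (Z + O) + 0 = (O + Z) + 0 = O + Z)
H = -15/2 (H = 5*(-3/2) = -15/2 ≈ -7.5000)
-218*(H + y(13, 16)) = -218*(-15/2 + (16 + 13)) = -218*(-15/2 + 29) = -218*43/2 = -4687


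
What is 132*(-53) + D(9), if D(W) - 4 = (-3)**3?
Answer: -7019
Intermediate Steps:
D(W) = -23 (D(W) = 4 + (-3)**3 = 4 - 27 = -23)
132*(-53) + D(9) = 132*(-53) - 23 = -6996 - 23 = -7019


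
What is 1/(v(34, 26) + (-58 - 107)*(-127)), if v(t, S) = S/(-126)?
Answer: 63/1320152 ≈ 4.7722e-5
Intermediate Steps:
v(t, S) = -S/126 (v(t, S) = S*(-1/126) = -S/126)
1/(v(34, 26) + (-58 - 107)*(-127)) = 1/(-1/126*26 + (-58 - 107)*(-127)) = 1/(-13/63 - 165*(-127)) = 1/(-13/63 + 20955) = 1/(1320152/63) = 63/1320152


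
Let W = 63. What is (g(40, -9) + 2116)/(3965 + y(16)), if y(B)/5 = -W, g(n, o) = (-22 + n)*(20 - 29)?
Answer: 977/1825 ≈ 0.53534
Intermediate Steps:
g(n, o) = 198 - 9*n (g(n, o) = (-22 + n)*(-9) = 198 - 9*n)
y(B) = -315 (y(B) = 5*(-1*63) = 5*(-63) = -315)
(g(40, -9) + 2116)/(3965 + y(16)) = ((198 - 9*40) + 2116)/(3965 - 315) = ((198 - 360) + 2116)/3650 = (-162 + 2116)*(1/3650) = 1954*(1/3650) = 977/1825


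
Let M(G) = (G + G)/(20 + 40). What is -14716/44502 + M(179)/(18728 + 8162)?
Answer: -659079519/1994431300 ≈ -0.33046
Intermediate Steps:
M(G) = G/30 (M(G) = (2*G)/60 = (2*G)*(1/60) = G/30)
-14716/44502 + M(179)/(18728 + 8162) = -14716/44502 + ((1/30)*179)/(18728 + 8162) = -14716*1/44502 + (179/30)/26890 = -7358/22251 + (179/30)*(1/26890) = -7358/22251 + 179/806700 = -659079519/1994431300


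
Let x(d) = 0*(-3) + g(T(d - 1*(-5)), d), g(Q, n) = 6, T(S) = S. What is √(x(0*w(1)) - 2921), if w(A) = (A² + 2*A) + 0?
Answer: I*√2915 ≈ 53.991*I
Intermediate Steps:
w(A) = A² + 2*A
x(d) = 6 (x(d) = 0*(-3) + 6 = 0 + 6 = 6)
√(x(0*w(1)) - 2921) = √(6 - 2921) = √(-2915) = I*√2915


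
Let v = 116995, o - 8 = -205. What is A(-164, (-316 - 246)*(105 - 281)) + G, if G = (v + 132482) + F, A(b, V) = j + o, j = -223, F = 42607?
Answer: 291664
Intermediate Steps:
o = -197 (o = 8 - 205 = -197)
A(b, V) = -420 (A(b, V) = -223 - 197 = -420)
G = 292084 (G = (116995 + 132482) + 42607 = 249477 + 42607 = 292084)
A(-164, (-316 - 246)*(105 - 281)) + G = -420 + 292084 = 291664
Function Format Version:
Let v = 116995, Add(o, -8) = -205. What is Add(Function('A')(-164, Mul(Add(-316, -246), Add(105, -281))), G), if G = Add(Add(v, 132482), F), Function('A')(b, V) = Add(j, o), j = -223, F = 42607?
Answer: 291664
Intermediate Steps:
o = -197 (o = Add(8, -205) = -197)
Function('A')(b, V) = -420 (Function('A')(b, V) = Add(-223, -197) = -420)
G = 292084 (G = Add(Add(116995, 132482), 42607) = Add(249477, 42607) = 292084)
Add(Function('A')(-164, Mul(Add(-316, -246), Add(105, -281))), G) = Add(-420, 292084) = 291664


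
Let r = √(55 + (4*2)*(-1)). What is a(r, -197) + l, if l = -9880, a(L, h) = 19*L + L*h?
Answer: -9880 - 178*√47 ≈ -11100.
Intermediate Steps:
r = √47 (r = √(55 + 8*(-1)) = √(55 - 8) = √47 ≈ 6.8557)
a(r, -197) + l = √47*(19 - 197) - 9880 = √47*(-178) - 9880 = -178*√47 - 9880 = -9880 - 178*√47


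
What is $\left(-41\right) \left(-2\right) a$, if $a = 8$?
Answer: $656$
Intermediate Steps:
$\left(-41\right) \left(-2\right) a = \left(-41\right) \left(-2\right) 8 = 82 \cdot 8 = 656$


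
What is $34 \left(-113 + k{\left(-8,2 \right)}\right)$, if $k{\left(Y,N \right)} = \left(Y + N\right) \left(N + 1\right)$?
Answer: $-4454$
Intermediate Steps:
$k{\left(Y,N \right)} = \left(1 + N\right) \left(N + Y\right)$ ($k{\left(Y,N \right)} = \left(N + Y\right) \left(1 + N\right) = \left(1 + N\right) \left(N + Y\right)$)
$34 \left(-113 + k{\left(-8,2 \right)}\right) = 34 \left(-113 + \left(2 - 8 + 2^{2} + 2 \left(-8\right)\right)\right) = 34 \left(-113 + \left(2 - 8 + 4 - 16\right)\right) = 34 \left(-113 - 18\right) = 34 \left(-131\right) = -4454$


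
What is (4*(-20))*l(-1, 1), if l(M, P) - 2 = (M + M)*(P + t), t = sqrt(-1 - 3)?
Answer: 320*I ≈ 320.0*I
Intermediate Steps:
t = 2*I (t = sqrt(-4) = 2*I ≈ 2.0*I)
l(M, P) = 2 + 2*M*(P + 2*I) (l(M, P) = 2 + (M + M)*(P + 2*I) = 2 + (2*M)*(P + 2*I) = 2 + 2*M*(P + 2*I))
(4*(-20))*l(-1, 1) = (4*(-20))*(2 + 2*(-1)*1 + 4*I*(-1)) = -80*(2 - 2 - 4*I) = -(-320)*I = 320*I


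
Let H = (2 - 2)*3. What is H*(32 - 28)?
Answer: 0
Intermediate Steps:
H = 0 (H = 0*3 = 0)
H*(32 - 28) = 0*(32 - 28) = 0*4 = 0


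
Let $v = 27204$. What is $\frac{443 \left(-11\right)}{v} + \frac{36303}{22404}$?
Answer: $\frac{36600505}{25394934} \approx 1.4413$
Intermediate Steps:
$\frac{443 \left(-11\right)}{v} + \frac{36303}{22404} = \frac{443 \left(-11\right)}{27204} + \frac{36303}{22404} = \left(-4873\right) \frac{1}{27204} + 36303 \cdot \frac{1}{22404} = - \frac{4873}{27204} + \frac{12101}{7468} = \frac{36600505}{25394934}$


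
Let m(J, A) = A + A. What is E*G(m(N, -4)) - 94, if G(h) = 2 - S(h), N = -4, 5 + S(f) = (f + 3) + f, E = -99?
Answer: -2074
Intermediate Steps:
S(f) = -2 + 2*f (S(f) = -5 + ((f + 3) + f) = -5 + ((3 + f) + f) = -5 + (3 + 2*f) = -2 + 2*f)
m(J, A) = 2*A
G(h) = 4 - 2*h (G(h) = 2 - (-2 + 2*h) = 2 + (2 - 2*h) = 4 - 2*h)
E*G(m(N, -4)) - 94 = -99*(4 - 4*(-4)) - 94 = -99*(4 - 2*(-8)) - 94 = -99*(4 + 16) - 94 = -99*20 - 94 = -1980 - 94 = -2074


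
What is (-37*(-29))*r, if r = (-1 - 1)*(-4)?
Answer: 8584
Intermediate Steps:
r = 8 (r = -2*(-4) = 8)
(-37*(-29))*r = -37*(-29)*8 = 1073*8 = 8584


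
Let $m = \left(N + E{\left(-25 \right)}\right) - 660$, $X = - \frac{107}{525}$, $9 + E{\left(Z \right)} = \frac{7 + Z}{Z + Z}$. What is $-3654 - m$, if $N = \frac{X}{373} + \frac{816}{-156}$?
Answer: $- \frac{1517317619}{509145} \approx -2980.1$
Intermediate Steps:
$E{\left(Z \right)} = -9 + \frac{7 + Z}{2 Z}$ ($E{\left(Z \right)} = -9 + \frac{7 + Z}{Z + Z} = -9 + \frac{7 + Z}{2 Z}$)
$X = - \frac{107}{525}$ ($X = \left(-107\right) \frac{1}{525} = - \frac{107}{525} \approx -0.20381$)
$N = - \frac{13317491}{2545725}$ ($N = - \frac{107}{525 \cdot 373} + \frac{816}{-156} = \left(- \frac{107}{525}\right) \frac{1}{373} + 816 \left(- \frac{1}{156}\right) = - \frac{107}{195825} - \frac{68}{13} = - \frac{13317491}{2545725} \approx -5.2313$)
$m = - \frac{343098211}{509145}$ ($m = \left(- \frac{13317491}{2545725} + \frac{7 - -425}{2 \left(-25\right)}\right) - 660 = \left(- \frac{13317491}{2545725} + \frac{1}{2} \left(- \frac{1}{25}\right) \left(7 + 425\right)\right) - 660 = \left(- \frac{13317491}{2545725} + \frac{1}{2} \left(- \frac{1}{25}\right) 432\right) - 660 = \left(- \frac{13317491}{2545725} - \frac{216}{25}\right) - 660 = - \frac{7062511}{509145} - 660 = - \frac{343098211}{509145} \approx -673.87$)
$-3654 - m = -3654 - - \frac{343098211}{509145} = -3654 + \frac{343098211}{509145} = - \frac{1517317619}{509145}$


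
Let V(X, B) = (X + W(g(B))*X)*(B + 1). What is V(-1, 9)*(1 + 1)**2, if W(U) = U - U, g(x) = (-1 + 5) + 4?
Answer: -40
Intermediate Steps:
g(x) = 8 (g(x) = 4 + 4 = 8)
W(U) = 0
V(X, B) = X*(1 + B) (V(X, B) = (X + 0*X)*(B + 1) = (X + 0)*(1 + B) = X*(1 + B))
V(-1, 9)*(1 + 1)**2 = (-(1 + 9))*(1 + 1)**2 = -1*10*2**2 = -10*4 = -40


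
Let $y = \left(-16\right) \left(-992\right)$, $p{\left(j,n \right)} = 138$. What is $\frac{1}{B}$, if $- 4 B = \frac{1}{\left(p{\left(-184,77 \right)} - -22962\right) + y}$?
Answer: $-155888$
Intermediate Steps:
$y = 15872$
$B = - \frac{1}{155888}$ ($B = - \frac{1}{4 \left(\left(138 - -22962\right) + 15872\right)} = - \frac{1}{4 \left(\left(138 + 22962\right) + 15872\right)} = - \frac{1}{4 \left(23100 + 15872\right)} = - \frac{1}{4 \cdot 38972} = \left(- \frac{1}{4}\right) \frac{1}{38972} = - \frac{1}{155888} \approx -6.4149 \cdot 10^{-6}$)
$\frac{1}{B} = \frac{1}{- \frac{1}{155888}} = -155888$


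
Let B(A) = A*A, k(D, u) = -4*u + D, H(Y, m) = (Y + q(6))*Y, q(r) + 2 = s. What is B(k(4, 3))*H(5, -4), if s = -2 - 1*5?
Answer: -1280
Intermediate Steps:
s = -7 (s = -2 - 5 = -7)
q(r) = -9 (q(r) = -2 - 7 = -9)
H(Y, m) = Y*(-9 + Y) (H(Y, m) = (Y - 9)*Y = (-9 + Y)*Y = Y*(-9 + Y))
k(D, u) = D - 4*u
B(A) = A**2
B(k(4, 3))*H(5, -4) = (4 - 4*3)**2*(5*(-9 + 5)) = (4 - 12)**2*(5*(-4)) = (-8)**2*(-20) = 64*(-20) = -1280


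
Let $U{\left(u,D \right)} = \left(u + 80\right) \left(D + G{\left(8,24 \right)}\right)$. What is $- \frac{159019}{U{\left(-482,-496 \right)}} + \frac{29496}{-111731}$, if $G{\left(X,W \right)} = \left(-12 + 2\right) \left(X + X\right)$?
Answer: $- \frac{25545801041}{29464805472} \approx -0.86699$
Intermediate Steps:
$G{\left(X,W \right)} = - 20 X$ ($G{\left(X,W \right)} = - 10 \cdot 2 X = - 20 X$)
$U{\left(u,D \right)} = \left(-160 + D\right) \left(80 + u\right)$ ($U{\left(u,D \right)} = \left(u + 80\right) \left(D - 160\right) = \left(80 + u\right) \left(D - 160\right) = \left(80 + u\right) \left(-160 + D\right) = \left(-160 + D\right) \left(80 + u\right)$)
$- \frac{159019}{U{\left(-482,-496 \right)}} + \frac{29496}{-111731} = - \frac{159019}{-12800 - -77120 + 80 \left(-496\right) - -239072} + \frac{29496}{-111731} = - \frac{159019}{-12800 + 77120 - 39680 + 239072} + 29496 \left(- \frac{1}{111731}\right) = - \frac{159019}{263712} - \frac{29496}{111731} = - \frac{25545801041}{29464805472}$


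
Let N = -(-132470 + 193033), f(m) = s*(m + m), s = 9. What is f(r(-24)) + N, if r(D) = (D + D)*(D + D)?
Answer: -19091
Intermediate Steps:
r(D) = 4*D² (r(D) = (2*D)*(2*D) = 4*D²)
f(m) = 18*m (f(m) = 9*(m + m) = 9*(2*m) = 18*m)
N = -60563 (N = -1*60563 = -60563)
f(r(-24)) + N = 18*(4*(-24)²) - 60563 = 18*(4*576) - 60563 = 18*2304 - 60563 = 41472 - 60563 = -19091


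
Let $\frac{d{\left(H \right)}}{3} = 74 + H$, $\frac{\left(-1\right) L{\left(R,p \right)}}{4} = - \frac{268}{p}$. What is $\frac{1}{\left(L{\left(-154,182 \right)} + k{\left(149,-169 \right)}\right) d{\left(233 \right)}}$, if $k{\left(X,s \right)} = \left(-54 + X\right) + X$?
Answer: $\frac{91}{20943540} \approx 4.345 \cdot 10^{-6}$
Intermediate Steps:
$k{\left(X,s \right)} = -54 + 2 X$
$L{\left(R,p \right)} = \frac{1072}{p}$ ($L{\left(R,p \right)} = - 4 \left(- \frac{268}{p}\right) = \frac{1072}{p}$)
$d{\left(H \right)} = 222 + 3 H$ ($d{\left(H \right)} = 3 \left(74 + H\right) = 222 + 3 H$)
$\frac{1}{\left(L{\left(-154,182 \right)} + k{\left(149,-169 \right)}\right) d{\left(233 \right)}} = \frac{1}{\left(\frac{1072}{182} + \left(-54 + 2 \cdot 149\right)\right) \left(222 + 3 \cdot 233\right)} = \frac{1}{\left(1072 \cdot \frac{1}{182} + \left(-54 + 298\right)\right) \left(222 + 699\right)} = \frac{1}{\left(\frac{536}{91} + 244\right) 921} = \frac{1}{\frac{22740}{91}} \cdot \frac{1}{921} = \frac{91}{22740} \cdot \frac{1}{921} = \frac{91}{20943540}$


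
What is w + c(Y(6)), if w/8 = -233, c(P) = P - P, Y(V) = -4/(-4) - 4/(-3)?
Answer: -1864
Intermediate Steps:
Y(V) = 7/3 (Y(V) = -4*(-¼) - 4*(-⅓) = 1 + 4/3 = 7/3)
c(P) = 0
w = -1864 (w = 8*(-233) = -1864)
w + c(Y(6)) = -1864 + 0 = -1864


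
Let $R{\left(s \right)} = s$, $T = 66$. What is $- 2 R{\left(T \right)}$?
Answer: $-132$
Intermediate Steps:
$- 2 R{\left(T \right)} = \left(-2\right) 66 = -132$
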